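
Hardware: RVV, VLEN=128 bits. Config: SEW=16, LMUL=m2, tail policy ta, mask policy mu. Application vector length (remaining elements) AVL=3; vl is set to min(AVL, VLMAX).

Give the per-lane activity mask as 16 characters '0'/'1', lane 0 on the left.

predicate = 1110000000000000

VLMAX = VLEN×LMUL/SEW = 128×2/16 = 16
vl = min(AVL, VLMAX) = min(3, 16) = 3
bits (lane 0 leftmost): 1110000000000000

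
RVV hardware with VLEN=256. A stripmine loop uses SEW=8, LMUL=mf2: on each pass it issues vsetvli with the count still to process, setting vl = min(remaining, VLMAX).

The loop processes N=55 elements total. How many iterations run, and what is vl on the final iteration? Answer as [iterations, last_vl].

[iterations, last_vl] = [4, 7]

lanes per group: 256·1/2/8 = 16
iterations = ceil(55/16) = 4; final-pass vl = 7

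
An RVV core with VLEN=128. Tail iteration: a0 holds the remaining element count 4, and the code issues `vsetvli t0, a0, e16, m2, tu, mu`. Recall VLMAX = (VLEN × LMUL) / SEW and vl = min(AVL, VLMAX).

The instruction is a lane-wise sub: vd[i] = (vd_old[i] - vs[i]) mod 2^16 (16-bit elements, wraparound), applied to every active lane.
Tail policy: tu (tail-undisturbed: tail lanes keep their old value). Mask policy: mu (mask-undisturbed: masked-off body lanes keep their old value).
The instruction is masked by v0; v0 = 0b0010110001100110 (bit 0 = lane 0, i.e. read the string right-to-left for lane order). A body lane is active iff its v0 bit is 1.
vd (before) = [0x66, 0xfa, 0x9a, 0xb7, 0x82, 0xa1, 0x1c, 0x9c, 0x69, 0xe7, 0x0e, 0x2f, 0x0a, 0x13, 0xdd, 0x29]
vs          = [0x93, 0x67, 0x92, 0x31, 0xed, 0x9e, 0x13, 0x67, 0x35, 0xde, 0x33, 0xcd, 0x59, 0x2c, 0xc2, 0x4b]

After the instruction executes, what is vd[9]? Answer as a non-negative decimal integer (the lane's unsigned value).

VLMAX = (128 × 2) / 16 = 16 lanes
vl = min(AVL, VLMAX) = min(4, 16) = 4
vd[0] mask-off/keep -> 0x66
vd[1] sub(0xfa,0x67) -> 0x93
vd[2] sub(0x9a,0x92) -> 0x08
vd[3] mask-off/keep -> 0xb7
vd[4] tail/keep -> 0x82
vd[5] tail/keep -> 0xa1
vd[6] tail/keep -> 0x1c
vd[7] tail/keep -> 0x9c
vd[8] tail/keep -> 0x69
vd[9] tail/keep -> 0xe7
vd[10] tail/keep -> 0x0e
vd[11] tail/keep -> 0x2f
vd[12] tail/keep -> 0x0a
vd[13] tail/keep -> 0x13
vd[14] tail/keep -> 0xdd
vd[15] tail/keep -> 0x29

vd[9] = 231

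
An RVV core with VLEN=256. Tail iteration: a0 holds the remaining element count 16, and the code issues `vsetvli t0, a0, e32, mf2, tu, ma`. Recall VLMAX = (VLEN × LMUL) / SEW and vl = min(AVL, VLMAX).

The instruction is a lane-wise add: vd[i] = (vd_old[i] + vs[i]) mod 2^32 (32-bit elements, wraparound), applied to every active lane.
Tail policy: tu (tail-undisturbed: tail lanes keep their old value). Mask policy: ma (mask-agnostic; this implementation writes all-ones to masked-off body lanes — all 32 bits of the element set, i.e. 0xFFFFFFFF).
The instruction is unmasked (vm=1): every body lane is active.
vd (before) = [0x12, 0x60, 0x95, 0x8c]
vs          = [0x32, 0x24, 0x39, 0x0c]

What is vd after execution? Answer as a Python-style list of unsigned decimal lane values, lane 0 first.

vd = [68, 132, 206, 152]

lanes per group: 256·1/2/32 = 4
vl ← min(16, 4) = 4
[0] add(0x12,0x32) = 0x44
[1] add(0x60,0x24) = 0x84
[2] add(0x95,0x39) = 0xce
[3] add(0x8c,0x0c) = 0x98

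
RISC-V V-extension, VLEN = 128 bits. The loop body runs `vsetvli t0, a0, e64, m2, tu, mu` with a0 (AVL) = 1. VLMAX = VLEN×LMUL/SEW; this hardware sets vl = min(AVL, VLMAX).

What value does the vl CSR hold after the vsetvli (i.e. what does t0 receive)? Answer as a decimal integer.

VLMAX = VLEN×LMUL/SEW = 128×2/64 = 4
vl = min(AVL, VLMAX) = min(1, 4) = 1

vl = 1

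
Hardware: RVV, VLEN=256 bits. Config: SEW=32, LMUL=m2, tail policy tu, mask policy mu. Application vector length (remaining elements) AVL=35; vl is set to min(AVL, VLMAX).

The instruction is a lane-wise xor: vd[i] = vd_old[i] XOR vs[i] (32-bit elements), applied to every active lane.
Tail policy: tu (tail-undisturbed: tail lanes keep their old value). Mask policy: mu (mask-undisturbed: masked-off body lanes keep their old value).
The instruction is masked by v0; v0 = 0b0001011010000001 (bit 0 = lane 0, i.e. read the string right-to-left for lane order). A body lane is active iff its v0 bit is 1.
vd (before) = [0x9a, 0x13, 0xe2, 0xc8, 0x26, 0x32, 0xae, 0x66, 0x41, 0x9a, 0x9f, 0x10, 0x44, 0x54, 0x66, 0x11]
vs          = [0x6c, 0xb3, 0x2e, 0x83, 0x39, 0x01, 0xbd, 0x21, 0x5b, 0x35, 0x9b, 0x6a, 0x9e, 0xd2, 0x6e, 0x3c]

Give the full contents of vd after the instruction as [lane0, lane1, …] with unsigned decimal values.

vd = [246, 19, 226, 200, 38, 50, 174, 71, 65, 175, 4, 16, 218, 84, 102, 17]

VLMAX = VLEN×LMUL/SEW = 256×2/32 = 16
vl = min(AVL, VLMAX) = min(35, 16) = 16
vd[0] xor(0x9a,0x6c) -> 0xf6
vd[1] mask-off/keep -> 0x13
vd[2] mask-off/keep -> 0xe2
vd[3] mask-off/keep -> 0xc8
vd[4] mask-off/keep -> 0x26
vd[5] mask-off/keep -> 0x32
vd[6] mask-off/keep -> 0xae
vd[7] xor(0x66,0x21) -> 0x47
vd[8] mask-off/keep -> 0x41
vd[9] xor(0x9a,0x35) -> 0xaf
vd[10] xor(0x9f,0x9b) -> 0x04
vd[11] mask-off/keep -> 0x10
vd[12] xor(0x44,0x9e) -> 0xda
vd[13] mask-off/keep -> 0x54
vd[14] mask-off/keep -> 0x66
vd[15] mask-off/keep -> 0x11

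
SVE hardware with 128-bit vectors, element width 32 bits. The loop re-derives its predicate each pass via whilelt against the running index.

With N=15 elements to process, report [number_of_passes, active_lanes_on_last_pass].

[iterations, last_vl] = [4, 3]

128-bit reg / 32-bit elem → 4 lanes
iterations = ceil(15/4) = 4; final-pass vl = 3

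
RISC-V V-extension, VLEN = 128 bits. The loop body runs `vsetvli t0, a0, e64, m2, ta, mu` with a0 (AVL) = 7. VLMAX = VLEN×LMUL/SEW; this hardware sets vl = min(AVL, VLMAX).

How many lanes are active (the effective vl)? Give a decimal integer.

lanes per group: 128·2/64 = 4
vl = min(AVL, VLMAX) = min(7, 4) = 4

vl = 4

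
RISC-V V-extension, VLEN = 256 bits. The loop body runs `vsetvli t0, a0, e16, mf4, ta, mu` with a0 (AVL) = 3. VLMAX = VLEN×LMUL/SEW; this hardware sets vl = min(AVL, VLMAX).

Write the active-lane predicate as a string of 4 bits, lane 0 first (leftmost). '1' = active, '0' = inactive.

lanes per group: 256·1/4/16 = 4
vl = min(AVL, VLMAX) = min(3, 4) = 3
bits (lane 0 leftmost): 1110

predicate = 1110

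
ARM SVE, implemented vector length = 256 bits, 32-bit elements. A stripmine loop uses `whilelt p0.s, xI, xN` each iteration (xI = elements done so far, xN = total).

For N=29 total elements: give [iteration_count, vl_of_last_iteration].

lane count: 256 div 32 = 8
29 elements at 8/iter → 4 passes, remainder 5 on the last

[iterations, last_vl] = [4, 5]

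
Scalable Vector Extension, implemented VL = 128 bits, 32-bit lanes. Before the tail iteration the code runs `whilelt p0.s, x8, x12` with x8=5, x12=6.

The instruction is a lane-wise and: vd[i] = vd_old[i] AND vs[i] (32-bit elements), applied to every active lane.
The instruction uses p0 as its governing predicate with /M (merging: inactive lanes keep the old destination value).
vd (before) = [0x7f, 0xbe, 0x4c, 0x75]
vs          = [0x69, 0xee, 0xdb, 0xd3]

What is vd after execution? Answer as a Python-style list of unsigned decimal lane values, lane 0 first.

register lanes = 128/32 = 4
p0[j] = (5+j < 6); true for j=0..0 → 1 lanes set
lane  0: and(0x7f,0x69) ⇒ 0x69
lane  1: tail/keep ⇒ 0xbe
lane  2: tail/keep ⇒ 0x4c
lane  3: tail/keep ⇒ 0x75

vd = [105, 190, 76, 117]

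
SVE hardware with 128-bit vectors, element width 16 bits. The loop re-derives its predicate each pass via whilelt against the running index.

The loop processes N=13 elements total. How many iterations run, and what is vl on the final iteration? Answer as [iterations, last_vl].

[iterations, last_vl] = [2, 5]

lane count: 128 div 16 = 8
N=13: ⌈13/8⌉ = 2 iters; last vl = 13 − 1×8 = 5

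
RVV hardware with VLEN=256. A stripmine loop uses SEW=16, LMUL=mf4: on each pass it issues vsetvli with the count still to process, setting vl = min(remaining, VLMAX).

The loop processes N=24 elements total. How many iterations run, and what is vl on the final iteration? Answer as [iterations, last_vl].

VLMAX = (256 × 1/4) / 16 = 4 lanes
24 elements at 4/iter → 6 passes, remainder 4 on the last

[iterations, last_vl] = [6, 4]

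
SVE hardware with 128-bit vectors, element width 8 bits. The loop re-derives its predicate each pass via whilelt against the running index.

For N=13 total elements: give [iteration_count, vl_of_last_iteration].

128-bit reg / 8-bit elem → 16 lanes
N=13: ⌈13/16⌉ = 1 iters; last vl = 13 − 0×16 = 13

[iterations, last_vl] = [1, 13]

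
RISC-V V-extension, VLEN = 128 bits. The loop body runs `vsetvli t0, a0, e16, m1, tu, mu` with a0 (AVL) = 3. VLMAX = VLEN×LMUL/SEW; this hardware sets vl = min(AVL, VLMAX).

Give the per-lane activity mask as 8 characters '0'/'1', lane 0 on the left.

VLMAX = (128 × 1) / 16 = 8 lanes
vl ← min(3, 8) = 3
bits (lane 0 leftmost): 11100000

predicate = 11100000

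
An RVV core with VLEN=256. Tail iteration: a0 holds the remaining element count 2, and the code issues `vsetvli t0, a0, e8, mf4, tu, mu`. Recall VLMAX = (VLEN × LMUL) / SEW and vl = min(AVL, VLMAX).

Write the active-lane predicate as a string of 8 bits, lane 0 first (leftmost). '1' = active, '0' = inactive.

predicate = 11000000

VLMAX = (256 × 1/4) / 8 = 8 lanes
AVL=2 ≤ VLMAX=8, so vl = 2
bits (lane 0 leftmost): 11000000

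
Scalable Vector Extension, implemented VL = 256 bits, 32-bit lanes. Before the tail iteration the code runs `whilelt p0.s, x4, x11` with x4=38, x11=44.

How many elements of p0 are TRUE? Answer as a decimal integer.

lane count: 256 div 32 = 8
whilelt: lane j active iff 38+j < 44 → j < 6 → 6 active

vl = 6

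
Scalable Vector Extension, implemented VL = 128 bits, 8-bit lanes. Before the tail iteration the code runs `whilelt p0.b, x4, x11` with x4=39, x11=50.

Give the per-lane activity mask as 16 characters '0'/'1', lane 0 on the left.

predicate = 1111111111100000

128-bit reg / 8-bit elem → 16 lanes
active while 39+j < 50, i.e. j ∈ [0,11) capped at 16 ⇒ 11
bits (lane 0 leftmost): 1111111111100000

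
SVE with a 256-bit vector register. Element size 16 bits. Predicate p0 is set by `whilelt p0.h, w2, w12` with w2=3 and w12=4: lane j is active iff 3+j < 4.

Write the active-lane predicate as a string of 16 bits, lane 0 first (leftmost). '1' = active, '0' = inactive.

predicate = 1000000000000000

lane count: 256 div 16 = 16
whilelt: lane j active iff 3+j < 4 → j < 1 → 1 active
bits (lane 0 leftmost): 1000000000000000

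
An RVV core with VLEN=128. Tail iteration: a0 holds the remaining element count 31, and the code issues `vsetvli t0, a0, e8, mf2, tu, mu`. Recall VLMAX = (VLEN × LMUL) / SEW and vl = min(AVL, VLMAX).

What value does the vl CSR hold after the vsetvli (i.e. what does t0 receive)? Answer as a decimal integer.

VLMAX = (128 × 1/2) / 8 = 8 lanes
AVL=31 > VLMAX=8, so vl = 8

vl = 8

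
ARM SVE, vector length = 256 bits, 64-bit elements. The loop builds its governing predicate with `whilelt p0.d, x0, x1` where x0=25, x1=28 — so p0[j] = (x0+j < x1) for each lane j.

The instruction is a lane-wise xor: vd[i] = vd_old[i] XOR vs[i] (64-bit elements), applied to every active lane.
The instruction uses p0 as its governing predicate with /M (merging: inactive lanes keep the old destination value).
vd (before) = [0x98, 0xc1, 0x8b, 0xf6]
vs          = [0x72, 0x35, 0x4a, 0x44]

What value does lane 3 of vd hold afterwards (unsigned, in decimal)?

register lanes = 256/64 = 4
p0[j] = (25+j < 28); true for j=0..2 → 3 lanes set
vd[0] xor(0x98,0x72) -> 0xea
vd[1] xor(0xc1,0x35) -> 0xf4
vd[2] xor(0x8b,0x4a) -> 0xc1
vd[3] tail/keep -> 0xf6

vd[3] = 246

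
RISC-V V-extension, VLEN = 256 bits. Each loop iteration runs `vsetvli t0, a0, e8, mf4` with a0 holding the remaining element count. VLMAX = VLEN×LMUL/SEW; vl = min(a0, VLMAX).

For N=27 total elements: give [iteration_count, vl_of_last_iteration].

[iterations, last_vl] = [4, 3]

VLMAX = (256 × 1/4) / 8 = 8 lanes
N=27: ⌈27/8⌉ = 4 iters; last vl = 27 − 3×8 = 3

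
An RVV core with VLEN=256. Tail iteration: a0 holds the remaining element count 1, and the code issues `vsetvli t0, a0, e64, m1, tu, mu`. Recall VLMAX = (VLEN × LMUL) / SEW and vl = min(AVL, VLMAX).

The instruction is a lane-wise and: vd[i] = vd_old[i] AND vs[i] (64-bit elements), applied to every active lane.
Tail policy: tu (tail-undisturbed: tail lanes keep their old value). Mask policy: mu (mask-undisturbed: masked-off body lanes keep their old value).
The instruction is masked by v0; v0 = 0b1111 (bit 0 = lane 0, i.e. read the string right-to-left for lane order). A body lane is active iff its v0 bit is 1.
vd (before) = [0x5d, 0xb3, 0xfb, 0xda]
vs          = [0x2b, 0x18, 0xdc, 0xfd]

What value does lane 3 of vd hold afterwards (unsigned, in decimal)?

vd[3] = 218

VLMAX = (256 × 1) / 64 = 4 lanes
AVL=1 ≤ VLMAX=4, so vl = 1
vd[0] and(0x5d,0x2b) -> 0x09
vd[1] tail/keep -> 0xb3
vd[2] tail/keep -> 0xfb
vd[3] tail/keep -> 0xda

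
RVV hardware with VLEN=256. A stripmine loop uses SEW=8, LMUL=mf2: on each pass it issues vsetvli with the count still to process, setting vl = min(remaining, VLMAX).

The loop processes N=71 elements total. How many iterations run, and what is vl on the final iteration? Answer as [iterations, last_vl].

[iterations, last_vl] = [5, 7]

VLMAX = VLEN×LMUL/SEW = 256×1/2/8 = 16
71 elements at 16/iter → 5 passes, remainder 7 on the last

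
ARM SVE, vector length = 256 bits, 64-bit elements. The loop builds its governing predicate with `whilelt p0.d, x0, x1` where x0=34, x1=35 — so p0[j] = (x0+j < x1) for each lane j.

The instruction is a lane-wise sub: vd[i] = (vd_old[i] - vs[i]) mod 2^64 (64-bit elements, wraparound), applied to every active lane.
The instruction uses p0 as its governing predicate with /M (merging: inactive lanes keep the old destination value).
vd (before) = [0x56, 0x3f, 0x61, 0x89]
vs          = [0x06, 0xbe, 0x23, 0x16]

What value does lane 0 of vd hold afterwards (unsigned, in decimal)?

register lanes = 256/64 = 4
active while 34+j < 35, i.e. j ∈ [0,1) capped at 4 ⇒ 1
lane  0: sub(0x56,0x06) ⇒ 0x50
lane  1: tail/keep ⇒ 0x3f
lane  2: tail/keep ⇒ 0x61
lane  3: tail/keep ⇒ 0x89

vd[0] = 80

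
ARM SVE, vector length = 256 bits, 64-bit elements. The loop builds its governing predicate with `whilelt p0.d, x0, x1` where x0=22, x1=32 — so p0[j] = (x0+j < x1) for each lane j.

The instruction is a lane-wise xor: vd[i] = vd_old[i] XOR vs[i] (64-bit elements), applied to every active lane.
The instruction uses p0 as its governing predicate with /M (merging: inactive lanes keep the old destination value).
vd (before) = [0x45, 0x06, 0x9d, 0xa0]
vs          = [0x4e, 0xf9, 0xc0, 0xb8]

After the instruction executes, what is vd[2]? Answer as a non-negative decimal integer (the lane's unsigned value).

vd[2] = 93

lane count: 256 div 64 = 4
whilelt: lane j active iff 22+j < 32 → j < 10 → 4 active
  i=0: xor(0x45,0x4e) → 11
  i=1: xor(0x06,0xf9) → 255
  i=2: xor(0x9d,0xc0) → 93
  i=3: xor(0xa0,0xb8) → 24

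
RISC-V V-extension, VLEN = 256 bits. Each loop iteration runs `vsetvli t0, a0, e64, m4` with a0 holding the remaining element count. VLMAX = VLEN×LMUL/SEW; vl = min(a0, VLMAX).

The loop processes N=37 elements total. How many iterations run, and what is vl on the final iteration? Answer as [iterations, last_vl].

lanes per group: 256·4/64 = 16
iterations = ceil(37/16) = 3; final-pass vl = 5

[iterations, last_vl] = [3, 5]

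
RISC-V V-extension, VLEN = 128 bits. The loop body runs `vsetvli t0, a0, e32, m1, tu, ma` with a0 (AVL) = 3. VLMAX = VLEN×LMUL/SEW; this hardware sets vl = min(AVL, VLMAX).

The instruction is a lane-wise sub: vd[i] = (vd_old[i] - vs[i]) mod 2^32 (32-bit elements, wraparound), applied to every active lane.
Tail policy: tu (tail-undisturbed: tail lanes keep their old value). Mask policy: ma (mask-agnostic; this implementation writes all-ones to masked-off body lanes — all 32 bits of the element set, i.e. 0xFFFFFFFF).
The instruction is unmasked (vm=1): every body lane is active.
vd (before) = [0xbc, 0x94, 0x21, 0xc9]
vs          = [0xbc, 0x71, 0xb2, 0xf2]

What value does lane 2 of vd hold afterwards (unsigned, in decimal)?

VLMAX = (128 × 1) / 32 = 4 lanes
vl ← min(3, 4) = 3
  i=0: sub(0xbc,0xbc) → 0
  i=1: sub(0x94,0x71) → 35
  i=2: sub(0x21,0xb2) → 4294967151
  i=3: tail/keep → 201

vd[2] = 4294967151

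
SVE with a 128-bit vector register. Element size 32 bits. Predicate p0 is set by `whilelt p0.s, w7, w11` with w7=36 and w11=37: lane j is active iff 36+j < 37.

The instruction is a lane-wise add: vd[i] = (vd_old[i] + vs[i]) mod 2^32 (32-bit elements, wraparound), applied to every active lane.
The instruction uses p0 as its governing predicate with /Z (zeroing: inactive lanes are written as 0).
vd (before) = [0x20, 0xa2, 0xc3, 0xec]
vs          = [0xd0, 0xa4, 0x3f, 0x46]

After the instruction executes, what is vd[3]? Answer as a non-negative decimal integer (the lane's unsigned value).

register lanes = 128/32 = 4
active while 36+j < 37, i.e. j ∈ [0,1) capped at 4 ⇒ 1
[0] add(0x20,0xd0) = 0xf0
[1] tail/zero = 0x00
[2] tail/zero = 0x00
[3] tail/zero = 0x00

vd[3] = 0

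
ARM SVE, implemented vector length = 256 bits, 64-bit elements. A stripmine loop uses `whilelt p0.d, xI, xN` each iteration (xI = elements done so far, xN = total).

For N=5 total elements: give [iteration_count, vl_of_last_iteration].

[iterations, last_vl] = [2, 1]

register lanes = 256/64 = 4
5 elements at 4/iter → 2 passes, remainder 1 on the last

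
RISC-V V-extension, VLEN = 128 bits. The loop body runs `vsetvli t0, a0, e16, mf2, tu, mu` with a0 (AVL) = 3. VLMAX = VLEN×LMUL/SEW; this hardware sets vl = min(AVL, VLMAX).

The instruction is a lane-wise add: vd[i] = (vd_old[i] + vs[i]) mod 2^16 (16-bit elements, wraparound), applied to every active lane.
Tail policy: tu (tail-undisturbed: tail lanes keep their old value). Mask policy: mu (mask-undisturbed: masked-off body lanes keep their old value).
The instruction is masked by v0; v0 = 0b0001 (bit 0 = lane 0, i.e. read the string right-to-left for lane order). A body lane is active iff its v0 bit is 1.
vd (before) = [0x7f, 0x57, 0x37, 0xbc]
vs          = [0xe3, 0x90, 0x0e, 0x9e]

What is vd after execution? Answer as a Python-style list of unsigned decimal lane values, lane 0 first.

VLMAX = VLEN×LMUL/SEW = 128×1/2/16 = 4
AVL=3 ≤ VLMAX=4, so vl = 3
vd[0] add(0x7f,0xe3) -> 0x162
vd[1] mask-off/keep -> 0x57
vd[2] mask-off/keep -> 0x37
vd[3] tail/keep -> 0xbc

vd = [354, 87, 55, 188]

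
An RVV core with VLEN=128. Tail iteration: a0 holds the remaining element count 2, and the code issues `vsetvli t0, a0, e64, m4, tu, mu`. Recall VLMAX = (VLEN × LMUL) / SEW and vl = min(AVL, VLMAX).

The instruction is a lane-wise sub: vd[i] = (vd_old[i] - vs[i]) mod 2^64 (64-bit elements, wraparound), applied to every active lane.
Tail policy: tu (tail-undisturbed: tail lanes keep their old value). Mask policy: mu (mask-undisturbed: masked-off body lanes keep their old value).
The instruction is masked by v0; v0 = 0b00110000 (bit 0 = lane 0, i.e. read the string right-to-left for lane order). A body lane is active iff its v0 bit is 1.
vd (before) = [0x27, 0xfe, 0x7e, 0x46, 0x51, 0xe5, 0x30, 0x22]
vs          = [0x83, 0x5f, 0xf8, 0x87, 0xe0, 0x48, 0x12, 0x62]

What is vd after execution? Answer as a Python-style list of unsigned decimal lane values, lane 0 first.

VLMAX = VLEN×LMUL/SEW = 128×4/64 = 8
vl = min(AVL, VLMAX) = min(2, 8) = 2
  i=0: mask-off/keep → 39
  i=1: mask-off/keep → 254
  i=2: tail/keep → 126
  i=3: tail/keep → 70
  i=4: tail/keep → 81
  i=5: tail/keep → 229
  i=6: tail/keep → 48
  i=7: tail/keep → 34

vd = [39, 254, 126, 70, 81, 229, 48, 34]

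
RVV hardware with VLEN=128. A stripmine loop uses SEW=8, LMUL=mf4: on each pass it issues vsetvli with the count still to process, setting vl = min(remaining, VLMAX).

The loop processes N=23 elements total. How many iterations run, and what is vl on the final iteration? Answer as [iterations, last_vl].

VLMAX = VLEN×LMUL/SEW = 128×1/4/8 = 4
23 elements at 4/iter → 6 passes, remainder 3 on the last

[iterations, last_vl] = [6, 3]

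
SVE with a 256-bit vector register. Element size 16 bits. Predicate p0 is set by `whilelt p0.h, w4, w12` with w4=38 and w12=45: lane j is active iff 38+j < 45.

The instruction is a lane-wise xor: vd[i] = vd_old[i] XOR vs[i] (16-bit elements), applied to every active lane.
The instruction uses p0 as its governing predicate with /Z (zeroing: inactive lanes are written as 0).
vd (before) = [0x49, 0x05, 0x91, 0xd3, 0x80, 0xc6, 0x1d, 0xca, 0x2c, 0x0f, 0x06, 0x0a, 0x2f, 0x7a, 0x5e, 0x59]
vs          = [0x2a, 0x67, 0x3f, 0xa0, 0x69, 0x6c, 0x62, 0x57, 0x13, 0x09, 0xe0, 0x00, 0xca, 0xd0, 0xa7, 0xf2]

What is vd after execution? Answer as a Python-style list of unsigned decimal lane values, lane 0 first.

256-bit reg / 16-bit elem → 16 lanes
whilelt: lane j active iff 38+j < 45 → j < 7 → 7 active
  i=0: xor(0x49,0x2a) → 99
  i=1: xor(0x05,0x67) → 98
  i=2: xor(0x91,0x3f) → 174
  i=3: xor(0xd3,0xa0) → 115
  i=4: xor(0x80,0x69) → 233
  i=5: xor(0xc6,0x6c) → 170
  i=6: xor(0x1d,0x62) → 127
  i=7: tail/zero → 0
  i=8: tail/zero → 0
  i=9: tail/zero → 0
  i=10: tail/zero → 0
  i=11: tail/zero → 0
  i=12: tail/zero → 0
  i=13: tail/zero → 0
  i=14: tail/zero → 0
  i=15: tail/zero → 0

vd = [99, 98, 174, 115, 233, 170, 127, 0, 0, 0, 0, 0, 0, 0, 0, 0]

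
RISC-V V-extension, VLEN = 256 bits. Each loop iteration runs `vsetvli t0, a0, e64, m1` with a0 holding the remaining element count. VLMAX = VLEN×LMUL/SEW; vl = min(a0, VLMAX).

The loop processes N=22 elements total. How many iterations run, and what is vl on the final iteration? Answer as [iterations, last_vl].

lanes per group: 256·1/64 = 4
N=22: ⌈22/4⌉ = 6 iters; last vl = 22 − 5×4 = 2

[iterations, last_vl] = [6, 2]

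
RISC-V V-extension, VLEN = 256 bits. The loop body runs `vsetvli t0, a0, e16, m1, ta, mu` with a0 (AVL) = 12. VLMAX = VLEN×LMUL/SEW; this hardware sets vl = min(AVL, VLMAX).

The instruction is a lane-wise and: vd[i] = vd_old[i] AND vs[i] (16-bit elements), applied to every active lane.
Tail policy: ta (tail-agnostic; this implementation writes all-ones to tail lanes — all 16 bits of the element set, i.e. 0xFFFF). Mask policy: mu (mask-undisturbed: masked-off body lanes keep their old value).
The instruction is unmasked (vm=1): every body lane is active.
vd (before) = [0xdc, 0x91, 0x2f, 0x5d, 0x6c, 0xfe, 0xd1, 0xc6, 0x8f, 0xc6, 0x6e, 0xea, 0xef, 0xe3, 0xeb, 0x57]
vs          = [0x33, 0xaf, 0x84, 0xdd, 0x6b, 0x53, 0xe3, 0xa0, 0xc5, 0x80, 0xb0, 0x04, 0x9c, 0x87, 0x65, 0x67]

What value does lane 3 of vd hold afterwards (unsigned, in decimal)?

lanes per group: 256·1/16 = 16
AVL=12 ≤ VLMAX=16, so vl = 12
[0] and(0xdc,0x33) = 0x10
[1] and(0x91,0xaf) = 0x81
[2] and(0x2f,0x84) = 0x04
[3] and(0x5d,0xdd) = 0x5d
[4] and(0x6c,0x6b) = 0x68
[5] and(0xfe,0x53) = 0x52
[6] and(0xd1,0xe3) = 0xc1
[7] and(0xc6,0xa0) = 0x80
[8] and(0x8f,0xc5) = 0x85
[9] and(0xc6,0x80) = 0x80
[10] and(0x6e,0xb0) = 0x20
[11] and(0xea,0x04) = 0x00
[12] tail/ones = 0xffff
[13] tail/ones = 0xffff
[14] tail/ones = 0xffff
[15] tail/ones = 0xffff

vd[3] = 93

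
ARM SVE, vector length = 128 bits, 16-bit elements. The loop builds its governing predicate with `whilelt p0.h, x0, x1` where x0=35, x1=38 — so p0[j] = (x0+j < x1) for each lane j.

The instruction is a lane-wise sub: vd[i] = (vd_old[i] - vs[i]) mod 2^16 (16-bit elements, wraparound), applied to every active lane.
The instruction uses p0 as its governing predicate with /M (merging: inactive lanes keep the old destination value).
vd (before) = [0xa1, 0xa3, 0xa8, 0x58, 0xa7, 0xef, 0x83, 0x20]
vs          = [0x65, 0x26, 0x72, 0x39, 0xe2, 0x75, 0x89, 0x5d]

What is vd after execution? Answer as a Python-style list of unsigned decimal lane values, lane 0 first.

vd = [60, 125, 54, 88, 167, 239, 131, 32]

lane count: 128 div 16 = 8
p0[j] = (35+j < 38); true for j=0..2 → 3 lanes set
lane  0: sub(0xa1,0x65) ⇒ 0x3c
lane  1: sub(0xa3,0x26) ⇒ 0x7d
lane  2: sub(0xa8,0x72) ⇒ 0x36
lane  3: tail/keep ⇒ 0x58
lane  4: tail/keep ⇒ 0xa7
lane  5: tail/keep ⇒ 0xef
lane  6: tail/keep ⇒ 0x83
lane  7: tail/keep ⇒ 0x20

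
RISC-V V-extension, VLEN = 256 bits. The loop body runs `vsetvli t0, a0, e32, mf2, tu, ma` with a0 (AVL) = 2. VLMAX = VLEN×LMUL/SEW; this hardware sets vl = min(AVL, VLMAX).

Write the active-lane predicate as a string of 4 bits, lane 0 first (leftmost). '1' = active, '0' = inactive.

lanes per group: 256·1/2/32 = 4
vl = min(AVL, VLMAX) = min(2, 4) = 2
bits (lane 0 leftmost): 1100

predicate = 1100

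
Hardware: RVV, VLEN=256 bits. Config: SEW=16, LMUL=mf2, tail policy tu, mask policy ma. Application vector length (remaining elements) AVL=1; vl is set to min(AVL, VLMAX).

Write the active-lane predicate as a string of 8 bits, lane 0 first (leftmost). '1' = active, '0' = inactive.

VLMAX = (256 × 1/2) / 16 = 8 lanes
vl = min(AVL, VLMAX) = min(1, 8) = 1
bits (lane 0 leftmost): 10000000

predicate = 10000000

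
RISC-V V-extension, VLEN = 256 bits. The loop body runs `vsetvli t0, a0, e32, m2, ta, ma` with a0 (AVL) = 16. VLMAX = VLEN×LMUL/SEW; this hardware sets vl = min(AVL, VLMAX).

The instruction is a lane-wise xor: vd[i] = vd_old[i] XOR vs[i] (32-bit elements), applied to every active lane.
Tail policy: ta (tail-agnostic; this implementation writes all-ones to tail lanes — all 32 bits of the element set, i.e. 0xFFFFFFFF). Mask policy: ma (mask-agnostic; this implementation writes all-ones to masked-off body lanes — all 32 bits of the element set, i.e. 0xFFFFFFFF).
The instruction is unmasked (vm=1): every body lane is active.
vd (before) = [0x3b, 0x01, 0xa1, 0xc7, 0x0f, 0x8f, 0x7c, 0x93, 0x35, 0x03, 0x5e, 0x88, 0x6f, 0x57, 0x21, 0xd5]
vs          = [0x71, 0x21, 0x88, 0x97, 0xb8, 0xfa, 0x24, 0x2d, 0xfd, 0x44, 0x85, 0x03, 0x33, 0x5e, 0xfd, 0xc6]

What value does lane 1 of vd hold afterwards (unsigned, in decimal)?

lanes per group: 256·2/32 = 16
vl = min(AVL, VLMAX) = min(16, 16) = 16
lane  0: xor(0x3b,0x71) ⇒ 0x4a
lane  1: xor(0x01,0x21) ⇒ 0x20
lane  2: xor(0xa1,0x88) ⇒ 0x29
lane  3: xor(0xc7,0x97) ⇒ 0x50
lane  4: xor(0x0f,0xb8) ⇒ 0xb7
lane  5: xor(0x8f,0xfa) ⇒ 0x75
lane  6: xor(0x7c,0x24) ⇒ 0x58
lane  7: xor(0x93,0x2d) ⇒ 0xbe
lane  8: xor(0x35,0xfd) ⇒ 0xc8
lane  9: xor(0x03,0x44) ⇒ 0x47
lane 10: xor(0x5e,0x85) ⇒ 0xdb
lane 11: xor(0x88,0x03) ⇒ 0x8b
lane 12: xor(0x6f,0x33) ⇒ 0x5c
lane 13: xor(0x57,0x5e) ⇒ 0x09
lane 14: xor(0x21,0xfd) ⇒ 0xdc
lane 15: xor(0xd5,0xc6) ⇒ 0x13

vd[1] = 32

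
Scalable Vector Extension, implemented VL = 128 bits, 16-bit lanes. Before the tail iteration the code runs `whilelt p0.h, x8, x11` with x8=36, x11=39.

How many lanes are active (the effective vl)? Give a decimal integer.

vl = 3

register lanes = 128/16 = 8
active while 36+j < 39, i.e. j ∈ [0,3) capped at 8 ⇒ 3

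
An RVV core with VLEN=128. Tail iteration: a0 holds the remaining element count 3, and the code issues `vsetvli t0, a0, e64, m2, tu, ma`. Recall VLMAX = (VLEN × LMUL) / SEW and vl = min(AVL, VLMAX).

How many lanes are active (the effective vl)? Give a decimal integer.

vl = 3

lanes per group: 128·2/64 = 4
vl ← min(3, 4) = 3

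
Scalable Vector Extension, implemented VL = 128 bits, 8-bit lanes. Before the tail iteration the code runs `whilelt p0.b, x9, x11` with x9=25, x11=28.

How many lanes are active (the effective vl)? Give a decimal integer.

register lanes = 128/8 = 16
active while 25+j < 28, i.e. j ∈ [0,3) capped at 16 ⇒ 3

vl = 3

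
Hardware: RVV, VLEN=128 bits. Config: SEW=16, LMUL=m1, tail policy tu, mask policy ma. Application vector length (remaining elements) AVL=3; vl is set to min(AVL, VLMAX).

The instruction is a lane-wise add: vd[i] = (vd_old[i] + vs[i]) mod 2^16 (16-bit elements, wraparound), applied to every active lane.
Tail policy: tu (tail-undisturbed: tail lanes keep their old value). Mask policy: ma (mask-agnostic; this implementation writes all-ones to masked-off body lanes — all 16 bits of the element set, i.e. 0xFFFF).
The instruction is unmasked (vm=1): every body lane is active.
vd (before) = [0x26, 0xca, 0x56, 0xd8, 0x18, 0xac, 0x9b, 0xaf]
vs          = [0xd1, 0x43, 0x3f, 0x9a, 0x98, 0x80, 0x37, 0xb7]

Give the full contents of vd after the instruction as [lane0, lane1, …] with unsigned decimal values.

lanes per group: 128·1/16 = 8
vl ← min(3, 8) = 3
vd[0] add(0x26,0xd1) -> 0xf7
vd[1] add(0xca,0x43) -> 0x10d
vd[2] add(0x56,0x3f) -> 0x95
vd[3] tail/keep -> 0xd8
vd[4] tail/keep -> 0x18
vd[5] tail/keep -> 0xac
vd[6] tail/keep -> 0x9b
vd[7] tail/keep -> 0xaf

vd = [247, 269, 149, 216, 24, 172, 155, 175]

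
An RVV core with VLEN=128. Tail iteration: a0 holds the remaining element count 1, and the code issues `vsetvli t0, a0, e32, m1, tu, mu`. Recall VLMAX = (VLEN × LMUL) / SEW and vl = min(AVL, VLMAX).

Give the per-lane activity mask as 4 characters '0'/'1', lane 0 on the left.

VLMAX = VLEN×LMUL/SEW = 128×1/32 = 4
AVL=1 ≤ VLMAX=4, so vl = 1
bits (lane 0 leftmost): 1000

predicate = 1000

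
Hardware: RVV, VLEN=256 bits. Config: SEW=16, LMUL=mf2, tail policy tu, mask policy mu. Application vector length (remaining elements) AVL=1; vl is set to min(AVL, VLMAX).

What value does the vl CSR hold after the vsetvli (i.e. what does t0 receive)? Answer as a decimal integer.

VLMAX = VLEN×LMUL/SEW = 256×1/2/16 = 8
vl ← min(1, 8) = 1

vl = 1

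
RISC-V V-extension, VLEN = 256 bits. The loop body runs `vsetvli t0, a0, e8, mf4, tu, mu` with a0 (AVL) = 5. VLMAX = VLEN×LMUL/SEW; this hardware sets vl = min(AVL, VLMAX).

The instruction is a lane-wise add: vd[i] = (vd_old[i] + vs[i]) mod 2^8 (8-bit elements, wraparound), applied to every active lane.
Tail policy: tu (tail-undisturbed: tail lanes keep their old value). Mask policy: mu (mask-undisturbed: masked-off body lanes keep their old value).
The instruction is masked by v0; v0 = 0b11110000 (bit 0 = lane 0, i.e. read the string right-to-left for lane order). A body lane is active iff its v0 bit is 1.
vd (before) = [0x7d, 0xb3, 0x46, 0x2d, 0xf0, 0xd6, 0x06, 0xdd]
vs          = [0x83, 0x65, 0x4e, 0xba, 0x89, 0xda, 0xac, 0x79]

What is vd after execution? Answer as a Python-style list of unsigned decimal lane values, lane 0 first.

VLMAX = (256 × 1/4) / 8 = 8 lanes
vl ← min(5, 8) = 5
[0] mask-off/keep = 0x7d
[1] mask-off/keep = 0xb3
[2] mask-off/keep = 0x46
[3] mask-off/keep = 0x2d
[4] add(0xf0,0x89) = 0x79
[5] tail/keep = 0xd6
[6] tail/keep = 0x06
[7] tail/keep = 0xdd

vd = [125, 179, 70, 45, 121, 214, 6, 221]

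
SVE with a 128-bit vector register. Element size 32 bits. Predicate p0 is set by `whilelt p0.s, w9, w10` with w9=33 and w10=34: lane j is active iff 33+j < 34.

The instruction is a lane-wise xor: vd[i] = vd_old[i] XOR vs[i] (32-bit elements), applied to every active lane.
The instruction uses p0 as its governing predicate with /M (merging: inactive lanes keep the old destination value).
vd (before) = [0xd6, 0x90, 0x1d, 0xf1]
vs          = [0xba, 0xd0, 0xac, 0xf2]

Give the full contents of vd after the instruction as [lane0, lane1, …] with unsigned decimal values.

vd = [108, 144, 29, 241]

128-bit reg / 32-bit elem → 4 lanes
p0[j] = (33+j < 34); true for j=0..0 → 1 lanes set
[0] xor(0xd6,0xba) = 0x6c
[1] tail/keep = 0x90
[2] tail/keep = 0x1d
[3] tail/keep = 0xf1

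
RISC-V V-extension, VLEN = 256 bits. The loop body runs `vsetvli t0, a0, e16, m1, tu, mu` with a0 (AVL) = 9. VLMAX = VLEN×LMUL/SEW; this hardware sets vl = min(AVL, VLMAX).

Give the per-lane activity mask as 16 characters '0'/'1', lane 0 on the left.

predicate = 1111111110000000

VLMAX = (256 × 1) / 16 = 16 lanes
vl ← min(9, 16) = 9
bits (lane 0 leftmost): 1111111110000000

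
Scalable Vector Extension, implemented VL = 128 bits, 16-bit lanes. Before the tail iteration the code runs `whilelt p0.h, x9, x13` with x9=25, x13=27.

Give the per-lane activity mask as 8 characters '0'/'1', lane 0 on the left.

predicate = 11000000

128-bit reg / 16-bit elem → 8 lanes
whilelt: lane j active iff 25+j < 27 → j < 2 → 2 active
bits (lane 0 leftmost): 11000000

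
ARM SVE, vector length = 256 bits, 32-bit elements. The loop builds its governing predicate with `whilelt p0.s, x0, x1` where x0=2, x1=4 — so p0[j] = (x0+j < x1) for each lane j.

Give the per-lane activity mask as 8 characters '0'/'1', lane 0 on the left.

predicate = 11000000

lane count: 256 div 32 = 8
active while 2+j < 4, i.e. j ∈ [0,2) capped at 8 ⇒ 2
bits (lane 0 leftmost): 11000000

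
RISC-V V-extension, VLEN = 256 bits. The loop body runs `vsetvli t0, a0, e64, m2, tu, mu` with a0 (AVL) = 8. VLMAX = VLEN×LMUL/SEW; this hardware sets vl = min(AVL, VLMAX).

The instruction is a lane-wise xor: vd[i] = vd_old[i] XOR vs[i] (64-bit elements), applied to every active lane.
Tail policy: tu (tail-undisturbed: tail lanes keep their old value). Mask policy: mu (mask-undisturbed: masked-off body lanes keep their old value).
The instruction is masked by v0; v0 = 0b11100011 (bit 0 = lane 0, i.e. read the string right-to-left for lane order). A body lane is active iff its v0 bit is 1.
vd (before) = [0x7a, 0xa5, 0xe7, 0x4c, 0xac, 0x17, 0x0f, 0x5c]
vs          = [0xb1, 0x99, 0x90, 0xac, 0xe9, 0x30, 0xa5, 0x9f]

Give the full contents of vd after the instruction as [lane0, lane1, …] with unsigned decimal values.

vd = [203, 60, 231, 76, 172, 39, 170, 195]

VLMAX = (256 × 2) / 64 = 8 lanes
AVL=8 ≤ VLMAX=8, so vl = 8
vd[0] xor(0x7a,0xb1) -> 0xcb
vd[1] xor(0xa5,0x99) -> 0x3c
vd[2] mask-off/keep -> 0xe7
vd[3] mask-off/keep -> 0x4c
vd[4] mask-off/keep -> 0xac
vd[5] xor(0x17,0x30) -> 0x27
vd[6] xor(0x0f,0xa5) -> 0xaa
vd[7] xor(0x5c,0x9f) -> 0xc3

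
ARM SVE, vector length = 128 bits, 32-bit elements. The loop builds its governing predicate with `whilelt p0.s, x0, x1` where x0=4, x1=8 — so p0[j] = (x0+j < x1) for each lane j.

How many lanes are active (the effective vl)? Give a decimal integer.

vl = 4

lane count: 128 div 32 = 4
p0[j] = (4+j < 8); true for j=0..3 → 4 lanes set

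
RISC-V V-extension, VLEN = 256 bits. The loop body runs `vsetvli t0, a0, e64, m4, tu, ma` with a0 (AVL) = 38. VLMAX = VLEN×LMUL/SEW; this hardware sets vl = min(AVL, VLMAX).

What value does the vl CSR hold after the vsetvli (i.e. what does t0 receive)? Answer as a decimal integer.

vl = 16

VLMAX = (256 × 4) / 64 = 16 lanes
vl = min(AVL, VLMAX) = min(38, 16) = 16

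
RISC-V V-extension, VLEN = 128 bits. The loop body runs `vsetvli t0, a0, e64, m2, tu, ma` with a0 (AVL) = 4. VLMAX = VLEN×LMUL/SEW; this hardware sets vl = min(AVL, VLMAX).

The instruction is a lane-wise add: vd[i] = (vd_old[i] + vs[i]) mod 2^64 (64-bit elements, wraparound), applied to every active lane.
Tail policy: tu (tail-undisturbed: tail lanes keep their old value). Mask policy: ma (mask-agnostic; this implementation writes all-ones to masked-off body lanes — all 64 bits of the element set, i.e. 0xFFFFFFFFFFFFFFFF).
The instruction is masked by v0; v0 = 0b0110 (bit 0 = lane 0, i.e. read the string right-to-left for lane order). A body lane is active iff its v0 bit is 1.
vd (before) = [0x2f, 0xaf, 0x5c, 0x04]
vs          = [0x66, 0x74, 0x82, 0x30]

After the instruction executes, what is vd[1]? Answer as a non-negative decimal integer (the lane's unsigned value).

vd[1] = 291

VLMAX = VLEN×LMUL/SEW = 128×2/64 = 4
AVL=4 ≤ VLMAX=4, so vl = 4
lane  0: mask-off/ones ⇒ 0xffffffffffffffff
lane  1: add(0xaf,0x74) ⇒ 0x123
lane  2: add(0x5c,0x82) ⇒ 0xde
lane  3: mask-off/ones ⇒ 0xffffffffffffffff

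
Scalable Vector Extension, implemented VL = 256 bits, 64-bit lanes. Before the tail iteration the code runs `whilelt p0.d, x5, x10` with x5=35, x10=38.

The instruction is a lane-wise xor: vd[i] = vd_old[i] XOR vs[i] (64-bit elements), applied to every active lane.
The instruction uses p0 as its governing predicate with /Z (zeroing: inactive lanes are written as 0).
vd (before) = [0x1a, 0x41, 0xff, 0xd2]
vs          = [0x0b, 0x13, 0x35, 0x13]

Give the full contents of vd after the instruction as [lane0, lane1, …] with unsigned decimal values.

vd = [17, 82, 202, 0]

register lanes = 256/64 = 4
whilelt: lane j active iff 35+j < 38 → j < 3 → 3 active
vd[0] xor(0x1a,0x0b) -> 0x11
vd[1] xor(0x41,0x13) -> 0x52
vd[2] xor(0xff,0x35) -> 0xca
vd[3] tail/zero -> 0x00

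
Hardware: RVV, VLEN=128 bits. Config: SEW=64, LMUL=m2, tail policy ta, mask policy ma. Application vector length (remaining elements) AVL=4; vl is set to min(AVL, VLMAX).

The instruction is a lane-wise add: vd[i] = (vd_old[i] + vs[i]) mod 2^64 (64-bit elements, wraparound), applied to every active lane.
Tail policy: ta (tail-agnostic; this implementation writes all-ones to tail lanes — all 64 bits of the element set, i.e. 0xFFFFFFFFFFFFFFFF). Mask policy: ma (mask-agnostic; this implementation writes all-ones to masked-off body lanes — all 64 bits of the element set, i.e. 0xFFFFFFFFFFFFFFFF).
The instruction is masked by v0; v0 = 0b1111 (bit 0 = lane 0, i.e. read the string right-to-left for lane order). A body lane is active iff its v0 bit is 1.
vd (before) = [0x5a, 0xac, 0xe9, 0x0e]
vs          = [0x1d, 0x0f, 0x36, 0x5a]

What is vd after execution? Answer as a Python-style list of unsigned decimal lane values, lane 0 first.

vd = [119, 187, 287, 104]

VLMAX = (128 × 2) / 64 = 4 lanes
vl = min(AVL, VLMAX) = min(4, 4) = 4
vd[0] add(0x5a,0x1d) -> 0x77
vd[1] add(0xac,0x0f) -> 0xbb
vd[2] add(0xe9,0x36) -> 0x11f
vd[3] add(0x0e,0x5a) -> 0x68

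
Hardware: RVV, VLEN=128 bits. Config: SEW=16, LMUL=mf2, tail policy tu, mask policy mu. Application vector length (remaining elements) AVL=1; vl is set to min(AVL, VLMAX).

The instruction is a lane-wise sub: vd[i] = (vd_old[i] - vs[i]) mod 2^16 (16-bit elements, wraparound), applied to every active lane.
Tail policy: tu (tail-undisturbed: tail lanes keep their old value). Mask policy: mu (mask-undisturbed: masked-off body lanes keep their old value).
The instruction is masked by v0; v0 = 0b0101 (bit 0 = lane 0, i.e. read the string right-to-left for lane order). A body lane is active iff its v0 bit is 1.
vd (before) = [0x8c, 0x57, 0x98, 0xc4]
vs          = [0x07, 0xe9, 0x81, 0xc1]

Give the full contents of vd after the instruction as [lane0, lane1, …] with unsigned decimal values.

vd = [133, 87, 152, 196]

VLMAX = (128 × 1/2) / 16 = 4 lanes
vl = min(AVL, VLMAX) = min(1, 4) = 1
vd[0] sub(0x8c,0x07) -> 0x85
vd[1] tail/keep -> 0x57
vd[2] tail/keep -> 0x98
vd[3] tail/keep -> 0xc4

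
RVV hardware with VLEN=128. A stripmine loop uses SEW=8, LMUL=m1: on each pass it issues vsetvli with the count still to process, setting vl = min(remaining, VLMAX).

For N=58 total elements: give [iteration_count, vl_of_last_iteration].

[iterations, last_vl] = [4, 10]

VLMAX = VLEN×LMUL/SEW = 128×1/8 = 16
58 elements at 16/iter → 4 passes, remainder 10 on the last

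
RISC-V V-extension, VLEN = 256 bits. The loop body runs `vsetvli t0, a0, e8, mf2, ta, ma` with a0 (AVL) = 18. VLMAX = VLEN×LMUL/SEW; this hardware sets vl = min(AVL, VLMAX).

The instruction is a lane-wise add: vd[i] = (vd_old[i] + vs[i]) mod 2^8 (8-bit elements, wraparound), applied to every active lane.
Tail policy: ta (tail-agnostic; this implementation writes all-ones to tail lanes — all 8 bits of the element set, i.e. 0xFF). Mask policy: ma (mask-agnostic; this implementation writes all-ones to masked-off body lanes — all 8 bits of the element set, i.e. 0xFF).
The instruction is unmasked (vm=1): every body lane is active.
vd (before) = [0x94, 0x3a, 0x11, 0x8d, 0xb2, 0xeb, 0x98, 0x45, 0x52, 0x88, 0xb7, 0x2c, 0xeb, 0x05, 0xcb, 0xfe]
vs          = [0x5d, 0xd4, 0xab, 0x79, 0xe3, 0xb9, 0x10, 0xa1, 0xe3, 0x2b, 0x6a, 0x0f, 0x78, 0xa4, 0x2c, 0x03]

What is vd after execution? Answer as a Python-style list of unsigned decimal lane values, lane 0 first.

VLMAX = (256 × 1/2) / 8 = 16 lanes
vl = min(AVL, VLMAX) = min(18, 16) = 16
lane  0: add(0x94,0x5d) ⇒ 0xf1
lane  1: add(0x3a,0xd4) ⇒ 0x0e
lane  2: add(0x11,0xab) ⇒ 0xbc
lane  3: add(0x8d,0x79) ⇒ 0x06
lane  4: add(0xb2,0xe3) ⇒ 0x95
lane  5: add(0xeb,0xb9) ⇒ 0xa4
lane  6: add(0x98,0x10) ⇒ 0xa8
lane  7: add(0x45,0xa1) ⇒ 0xe6
lane  8: add(0x52,0xe3) ⇒ 0x35
lane  9: add(0x88,0x2b) ⇒ 0xb3
lane 10: add(0xb7,0x6a) ⇒ 0x21
lane 11: add(0x2c,0x0f) ⇒ 0x3b
lane 12: add(0xeb,0x78) ⇒ 0x63
lane 13: add(0x05,0xa4) ⇒ 0xa9
lane 14: add(0xcb,0x2c) ⇒ 0xf7
lane 15: add(0xfe,0x03) ⇒ 0x01

vd = [241, 14, 188, 6, 149, 164, 168, 230, 53, 179, 33, 59, 99, 169, 247, 1]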